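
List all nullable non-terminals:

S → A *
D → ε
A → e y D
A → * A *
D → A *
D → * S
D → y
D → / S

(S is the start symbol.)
A non-terminal is nullable if it can derive ε (the empty string): either it has an ε-production, or it has a production whose right-hand side consists entirely of nullable non-terminals.

ε-productions: D → ε
So D is immediately nullable.
No further non-terminal can be added: every production for the remaining non-terminals contains a terminal or a non-nullable non-terminal.
Nullable = { 'D' }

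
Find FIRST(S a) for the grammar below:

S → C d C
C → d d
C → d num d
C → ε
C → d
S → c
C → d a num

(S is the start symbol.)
{ 'c', 'd' }

FIRST sets of the non-terminals involved (from the grammar, by fixed-point iteration):
  FIRST(S) = { 'c', 'd' }

To compute FIRST(S a), process the symbols left to right:
Symbol S is a non-terminal. Add FIRST(S) \ {ε} = { 'c', 'd' }
S is not nullable (ε ∉ FIRST(S)), so stop here.
FIRST(S a) = { 'c', 'd' }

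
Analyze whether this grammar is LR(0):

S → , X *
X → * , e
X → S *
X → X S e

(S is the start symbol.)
Yes, the grammar is LR(0)

Augment with S' → S and build the canonical LR(0) collection (I0 = CLOSURE({[S' → . S]}), then GOTO on every symbol after a dot until no new states appear). It has 12 states:
  I0: { [S → . , X *], [S' → . S] }  — shift
  I1: { [S → , . X *], [S → . , X *], [X → . * , e], [X → . S *], [X → . X S e] }  — shift
  I2: { [S' → S .] }  — accept
  I3: { [X → * . , e] }  — shift
  I4: { [X → S . *] }  — shift
  I5: { [S → , X . *], [S → . , X *], [X → X . S e] }  — shift
  I6: { [S → , X * .] }  — reduce
  I7: { [X → X S . e] }  — shift
  I8: { [X → X S e .] }  — reduce
  I9: { [X → S * .] }  — reduce
  I10: { [X → * , . e] }  — shift
  I11: { [X → * , e .] }  — reduce

Every state is either a pure shift/goto state or contains exactly one complete item and nothing to shift — no conflicts. The grammar is LR(0).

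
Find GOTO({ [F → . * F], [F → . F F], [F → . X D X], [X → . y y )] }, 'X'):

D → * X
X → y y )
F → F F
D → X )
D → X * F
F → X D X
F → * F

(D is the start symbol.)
{ [D → . * X], [D → . X )], [D → . X * F], [F → X . D X], [X → . y y )] }

GOTO(I, 'X') = CLOSURE({ [A → αX.β] : [A → α.Xβ] ∈ I, X = 'X' })

Items with dot before 'X', with the dot advanced:
  [F → . X D X] → [F → X . D X]
Closure of the advanced items:
  [F → X . D X] has the dot before D: add [D → . * X], [D → . X )], [D → . X * F]
  [D → . X )] has the dot before X: add [X → . y y )]

GOTO = { [D → . * X], [D → . X )], [D → . X * F], [F → X . D X], [X → . y y )] }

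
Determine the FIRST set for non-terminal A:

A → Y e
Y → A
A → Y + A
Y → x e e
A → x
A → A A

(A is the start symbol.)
To compute FIRST(A), examine every production with A on the left-hand side, reading each right-hand side left to right until a non-nullable symbol is reached.

FIRST sets of the other non-terminals involved (by the same procedure, iterated to a fixed point):
  FIRST(Y) = { 'x' }

From A → Y e:
  - Y is a non-terminal: add FIRST(Y) \ {ε} = { 'x' }
    Y is not nullable, so stop
From A → Y + A:
  - Y is a non-terminal: add FIRST(Y) \ {ε} = { 'x' }
    Y is not nullable, so stop
From A → x:
  - x is a terminal: add 'x' and stop
From A → A A:
  - A is the symbol being defined: contributes nothing new
    A is not nullable, so stop

Collecting: FIRST(A) = { 'x' }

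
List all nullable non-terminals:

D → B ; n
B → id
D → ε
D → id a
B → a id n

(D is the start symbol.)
{ 'D' }

A non-terminal is nullable if it can derive ε (the empty string): either it has an ε-production, or it has a production whose right-hand side consists entirely of nullable non-terminals.

ε-productions: D → ε
So D is immediately nullable.
No further non-terminal can be added: every production for the remaining non-terminals contains a terminal or a non-nullable non-terminal.
Nullable = { 'D' }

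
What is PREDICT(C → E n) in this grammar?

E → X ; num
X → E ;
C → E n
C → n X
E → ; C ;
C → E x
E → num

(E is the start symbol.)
{ ';', 'num' }

PREDICT(C → E n) = (FIRST(RHS) \ {ε}) ∪ (FOLLOW(C) if ε ∈ FIRST(RHS), i.e. RHS ⇒* ε)
FIRST(E) = { ';', 'num' }
FIRST(E n) = { ';', 'num' }
ε ∉ FIRST(E n), so FOLLOW(C) is not added.
PREDICT(C → E n) = { ';', 'num' }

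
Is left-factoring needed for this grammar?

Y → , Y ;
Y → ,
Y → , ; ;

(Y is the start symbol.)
Yes, Y has productions with common prefix ','

Left-factoring is needed when two productions for the same non-terminal
share a common prefix on the right-hand side.

Productions for Y:
  Y → , Y ;
  Y → ,
  Y → , ; ;

Found common prefix ',' in productions for Y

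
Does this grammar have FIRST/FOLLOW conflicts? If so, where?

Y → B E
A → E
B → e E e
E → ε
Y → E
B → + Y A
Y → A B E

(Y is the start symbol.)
No FIRST/FOLLOW conflicts.

Nullable non-terminals: A, E, Y.
FIRST sets used below: FIRST(B) = { '+', 'e' }, FIRST(E) = { ε }, FIRST(A) = { ε }
A has a nullable alternative but only one production, so nothing to check.
E has a nullable alternative but only one production, so nothing to check.

Y: nullable alternative(s) Y → E; FOLLOW(Y) = { $ }
  Y → B E: FIRST \ {ε} = { '+', 'e' } — disjoint from FOLLOW(Y)
  Y → E: FIRST \ {ε} = { } — this is the only nullable alternative, skip
  Y → A B E: FIRST \ {ε} = { '+', 'e' } — disjoint from FOLLOW(Y)

B has no nullable alternative, so no FIRST/FOLLOW check is needed there.

No FIRST/FOLLOW conflicts found.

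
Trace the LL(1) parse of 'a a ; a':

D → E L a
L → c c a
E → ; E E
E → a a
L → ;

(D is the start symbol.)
Stack is shown with the top on the left.

Stack      Input      Action
----------------------------
D $        a a ; a $  output D → E L a
E L a $    a a ; a $  output E → a a
a a L a $  a a ; a $  match 'a'
a L a $    a ; a $    match 'a'
L a $      ; a $      output L → ;
; a $      ; a $      match ';'
a $        a $        match 'a'
$          $          accept

The string is accepted.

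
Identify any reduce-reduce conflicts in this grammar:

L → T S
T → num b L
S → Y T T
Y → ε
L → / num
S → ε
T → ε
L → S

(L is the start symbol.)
Yes — I0: [S → .] vs [T → .]; I4: [S → .] vs [Y → .]; I7: [S → .] vs [T → .]

Augment with L' → L and build the canonical LR(0) collection (I0 = CLOSURE({[L' → . L]}), then GOTO on every symbol after a dot until no new states appear). It has 13 states:
  I0: { [L → . / num], [L → . S], [L → . T S], [L' → . L], [S → . Y T T], [S → .], [T → . num b L], [T → .], [Y → .] }  — shift, 3 reduces
  I1: { [L → / . num] }  — shift
  I2: { [L' → L .] }  — accept
  I3: { [L → S .] }  — reduce
  I4: { [L → T . S], [S → . Y T T], [S → .], [Y → .] }  — 2 reduces
  I5: { [S → Y . T T], [T → . num b L], [T → .] }  — shift, reduce
  I6: { [T → num . b L] }  — shift
  I7: { [L → . / num], [L → . S], [L → . T S], [S → . Y T T], [S → .], [T → . num b L], [T → .], [T → num b . L], [Y → .] }  — shift, 3 reduces
  I8: { [T → num b L .] }  — reduce
  I9: { [S → Y T . T], [T → . num b L], [T → .] }  — shift, reduce
  I10: { [S → Y T T .] }  — reduce
  I11: { [L → T S .] }  — reduce
  I12: { [L → / num .] }  — reduce

I0 contains complete items [S → .], [T → .], [Y → .] — reduce-reduce conflict.
I4 contains complete items [S → .], [Y → .] — reduce-reduce conflict.
I7 contains complete items [S → .], [T → .], [Y → .] — reduce-reduce conflict.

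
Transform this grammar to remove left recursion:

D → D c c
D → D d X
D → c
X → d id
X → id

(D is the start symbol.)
D → c D'
D' → c c D'
D' → d X D'
D' → ε
X → d id
X → id

D is directly left-recursive. The standard transformation for
  A → A α₁ | ... | A α_m | β₁ | ... | β_n
is
  A  → β₁ A' | ... | β_n A'
  A' → α₁ A' | ... | α_m A' | ε

D → c becomes D → c D'
D → D c c becomes D' → c c D'
D → D d X becomes D' → d X D'
Add D' → ε

Productions for other non-terminals are unchanged:
  X → d id
  X → id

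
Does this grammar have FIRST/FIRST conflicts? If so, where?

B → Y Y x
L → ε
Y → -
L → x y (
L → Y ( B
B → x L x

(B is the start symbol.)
No FIRST/FIRST conflicts.

FIRST sets of the non-terminals at (or reachable through a nullable prefix from) the front of some alternative:
  FIRST(Y) = { '-' }

Productions for B:
  B → Y Y x: FIRST = { '-' }
  B → x L x: FIRST = { 'x' }
Productions for L:
  L → ε: FIRST = { ε }
  L → x y (: FIRST = { 'x' }
  L → Y ( B: FIRST = { '-' }
Y has only one production, so no FIRST/FIRST conflict is possible there.

All alternatives of each non-terminal have pairwise disjoint FIRST sets.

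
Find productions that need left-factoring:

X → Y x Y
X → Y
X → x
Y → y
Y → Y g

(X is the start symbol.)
Yes, X has productions with common prefix 'Y'

Left-factoring is needed when two productions for the same non-terminal
share a common prefix on the right-hand side.

Productions for X:
  X → Y x Y
  X → Y
  X → x
Productions for Y:
  Y → y
  Y → Y g

Found common prefix 'Y' in productions for X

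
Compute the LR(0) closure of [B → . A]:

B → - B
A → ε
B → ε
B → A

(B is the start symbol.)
To compute CLOSURE, for each item [A → α.Bβ] where B is a non-terminal, add [B → .γ] for all productions B → γ; repeat for the newly added items until nothing changes.

Start with: [B → . A]
  [B → . A] has the dot before A: add [A → .]
No further items can be added.

CLOSURE = { [A → .], [B → . A] }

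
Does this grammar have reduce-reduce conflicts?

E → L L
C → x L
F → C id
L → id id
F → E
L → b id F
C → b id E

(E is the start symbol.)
Yes — I14: [C → b id E .] vs [F → E .]

A reduce-reduce conflict occurs when an LR(0) state has two complete items [A → α .] and [B → β .] — both call for a reduction, and with no lookahead the parser cannot choose between them.

Augment with E' → E and build the canonical LR(0) collection (I0 = CLOSURE({[E' → . E]}), then GOTO on every symbol after a dot until no new states appear). It has 17 states:
  I0: { [E → . L L], [E' → . E], [L → . b id F], [L → . id id] }  — shift
  I1: { [E' → E .] }  — accept
  I2: { [E → L . L], [L → . b id F], [L → . id id] }  — shift
  I3: { [L → b . id F] }  — shift
  I4: { [L → id . id] }  — shift
  I5: { [L → id id .] }  — reduce
  I6: { [C → . b id E], [C → . x L], [E → . L L], [F → . C id], [F → . E], [L → . b id F], [L → . id id], [L → b id . F] }  — shift
  I7: { [F → C . id] }  — shift
  I8: { [F → E .] }  — reduce
  I9: { [L → b id F .] }  — reduce
  I10: { [C → b . id E], [L → b . id F] }  — shift
  I11: { [C → x . L], [L → . b id F], [L → . id id] }  — shift
  I12: { [C → x L .] }  — reduce
  I13: { [C → . b id E], [C → . x L], [C → b id . E], [E → . L L], [F → . C id], [F → . E], [L → . b id F], [L → . id id], [L → b id . F] }  — shift
  I14: { [C → b id E .], [F → E .] }  — 2 reduces
  I15: { [F → C id .] }  — reduce
  I16: { [E → L L .] }  — reduce

I14 contains complete items [C → b id E .], [F → E .] — reduce-reduce conflict.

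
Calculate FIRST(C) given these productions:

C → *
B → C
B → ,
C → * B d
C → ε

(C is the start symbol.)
From C → *:
  - '*' is a terminal: add '*' and stop
From C → * B d:
  - '*' is a terminal: add '*' and stop
From C → ε:
  - ε-production, so ε ∈ FIRST(C)

Collecting: FIRST(C) = { '*', ε }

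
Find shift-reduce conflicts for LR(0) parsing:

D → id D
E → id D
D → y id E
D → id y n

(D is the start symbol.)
A shift-reduce conflict occurs when an LR(0) state has both:
  - a complete (reduce) item [A → α .] (dot at the end), and
  - a shift item [B → β . c γ] (dot before a terminal).

Augment with D' → D and build the canonical LR(0) collection (I0 = CLOSURE({[D' → . D]}), then GOTO on every symbol after a dot until no new states appear). It has 11 states:
  I0: { [D → . id D], [D → . id y n], [D → . y id E], [D' → . D] }  — shift
  I1: { [D' → D .] }  — accept
  I2: { [D → . id D], [D → . id y n], [D → . y id E], [D → id . D], [D → id . y n] }  — shift
  I3: { [D → y . id E] }  — shift
  I4: { [D → y id . E], [E → . id D] }  — shift
  I5: { [D → y id E .] }  — reduce
  I6: { [D → . id D], [D → . id y n], [D → . y id E], [E → id . D] }  — shift
  I7: { [E → id D .] }  — reduce
  I8: { [D → id D .] }  — reduce
  I9: { [D → id y . n], [D → y . id E] }  — shift
  I10: { [D → id y n .] }  — reduce

No state contains both a complete item and a shift item.

Answer: No shift-reduce conflicts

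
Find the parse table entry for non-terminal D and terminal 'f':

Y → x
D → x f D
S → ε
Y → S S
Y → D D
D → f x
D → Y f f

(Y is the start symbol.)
To find M[D, 'f'], we find productions for D where 'f' is in the predict set (PREDICT(N → α) = (FIRST(α) \ {ε}) ∪ (FOLLOW(N) if α ⇒* ε)).

Relevant sets:
  FIRST(Y) = { 'f', 'x', ε }

D → x f D: PREDICT = { 'x' }
D → f x: PREDICT = { 'f' }
  'f' is in predict set, so this production goes in M[D, 'f']
D → Y f f: PREDICT = { 'f', 'x' }
  'f' is in predict set, so this production goes in M[D, 'f']

M[D, 'f'] = D → f x, D → Y f f  (a multiply-defined cell — the grammar is not LL(1))

Answer: D → f x, D → Y f f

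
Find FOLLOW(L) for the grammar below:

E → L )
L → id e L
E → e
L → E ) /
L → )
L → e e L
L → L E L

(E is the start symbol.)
{ ')', 'e', 'id' }

In E → L ): L is followed by ')', add FIRST(')') \ {ε} = { ')' }
In L → id e L: L is at the end; this adds FOLLOW(L) to itself — nothing new
In L → e e L: L is at the end; this adds FOLLOW(L) to itself — nothing new
In L → L E L: L is followed by E L, add FIRST(E L) \ {ε} = { ')', 'e', 'id' }
In L → L E L: L is at the end; this adds FOLLOW(L) to itself — nothing new

Taking the union: FOLLOW(L) = { ')', 'e', 'id' }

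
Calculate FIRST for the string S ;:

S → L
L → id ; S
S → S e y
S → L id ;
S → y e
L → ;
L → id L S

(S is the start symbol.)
FIRST sets of the non-terminals involved (from the grammar, by fixed-point iteration):
  FIRST(S) = { ';', 'id', 'y' }

To compute FIRST(S ;), process the symbols left to right:
Symbol S is a non-terminal. Add FIRST(S) \ {ε} = { ';', 'id', 'y' }
S is not nullable (ε ∉ FIRST(S)), so stop here.
FIRST(S ;) = { ';', 'id', 'y' }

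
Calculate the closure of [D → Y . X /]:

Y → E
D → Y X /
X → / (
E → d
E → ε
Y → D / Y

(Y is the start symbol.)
To compute CLOSURE, for each item [A → α.Bβ] where B is a non-terminal, add [B → .γ] for all productions B → γ; repeat for the newly added items until nothing changes.

Start with: [D → Y . X /]
  [D → Y . X /] has the dot before X: add [X → . / (]
No further items can be added.

CLOSURE = { [D → Y . X /], [X → . / (] }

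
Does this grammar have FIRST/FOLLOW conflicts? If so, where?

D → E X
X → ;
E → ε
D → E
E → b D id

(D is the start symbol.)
No FIRST/FOLLOW conflicts.

A FIRST/FOLLOW conflict occurs when a non-terminal N has a nullable alternative N → β (β ⇒* ε) and another alternative N → α with FIRST(α) ∩ FOLLOW(N) ≠ ∅: on such a lookahead the parser cannot decide between expanding α and letting N vanish via β.

Nullable non-terminals: D, E.
FIRST sets used below: FIRST(E) = { 'b', ε }, FIRST(X) = { ';' }

D: nullable alternative(s) D → E; FOLLOW(D) = { $, 'id' }
  D → E X: FIRST \ {ε} = { ';', 'b' } — disjoint from FOLLOW(D)
  D → E: FIRST \ {ε} = { 'b' } — this is the only nullable alternative, skip

E: nullable alternative(s) E → ε; FOLLOW(E) = { $, ';', 'id' }
  E → ε: FIRST \ {ε} = { } — this is the only nullable alternative, skip
  E → b D id: FIRST \ {ε} = { 'b' } — disjoint from FOLLOW(E)

X has no nullable alternative, so no FIRST/FOLLOW check is needed there.

No FIRST/FOLLOW conflicts found.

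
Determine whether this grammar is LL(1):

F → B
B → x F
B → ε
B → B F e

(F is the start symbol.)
No. Predict set conflict for B: { 'x' }

A grammar is LL(1) if for each non-terminal N with multiple productions, the predict sets of those productions are pairwise disjoint, where PREDICT(N → α) = (FIRST(α) \ {ε}) ∪ (FOLLOW(N) if α ⇒* ε).

Relevant sets:
  FIRST(B) = { 'e', 'x', ε }
  FIRST(F) = { 'e', 'x', ε }
  FOLLOW(B) = { $, 'e', 'x' }

For B:
  PREDICT(B → x F) = { 'x' }
  PREDICT(B → ε) = { $, 'e', 'x' }
  PREDICT(B → B F e) = { 'e', 'x' }
F has a single production, so nothing to check there.

Conflict found: Predict set conflict for B: { 'x' }
The grammar is NOT LL(1).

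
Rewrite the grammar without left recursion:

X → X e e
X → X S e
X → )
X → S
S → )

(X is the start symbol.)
X → ) X'
X → S X'
X' → e e X'
X' → S e X'
X' → ε
S → )

X is directly left-recursive. The standard transformation for
  A → A α₁ | ... | A α_m | β₁ | ... | β_n
is
  A  → β₁ A' | ... | β_n A'
  A' → α₁ A' | ... | α_m A' | ε

X → ) becomes X → ) X'
X → S becomes X → S X'
X → X e e becomes X' → e e X'
X → X S e becomes X' → S e X'
Add X' → ε

Productions for other non-terminals are unchanged:
  S → )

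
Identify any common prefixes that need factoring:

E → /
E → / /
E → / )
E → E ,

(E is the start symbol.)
Yes, E has productions with common prefix '/'

Left-factoring is needed when two productions for the same non-terminal
share a common prefix on the right-hand side.

Productions for E:
  E → /
  E → / /
  E → / )
  E → E ,

Found common prefix '/' in productions for E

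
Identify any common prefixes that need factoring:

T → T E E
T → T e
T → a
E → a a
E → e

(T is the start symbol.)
Left-factoring is needed when two productions for the same non-terminal
share a common prefix on the right-hand side.

Productions for T:
  T → T E E
  T → T e
  T → a
Productions for E:
  E → a a
  E → e

Found common prefix 'T' in productions for T

Answer: Yes, T has productions with common prefix 'T'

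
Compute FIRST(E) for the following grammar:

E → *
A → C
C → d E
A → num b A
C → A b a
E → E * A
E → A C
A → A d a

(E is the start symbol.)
FIRST sets of the other non-terminals involved (by the same procedure, iterated to a fixed point):
  FIRST(A) = { 'd', 'num' }

From E → *:
  - '*' is a terminal: add '*' and stop
From E → E * A:
  - E is the symbol being defined: contributes nothing new
    E is not nullable, so stop
From E → A C:
  - A is a non-terminal: add FIRST(A) \ {ε} = { 'd', 'num' }
    A is not nullable, so stop

Collecting: FIRST(E) = { '*', 'd', 'num' }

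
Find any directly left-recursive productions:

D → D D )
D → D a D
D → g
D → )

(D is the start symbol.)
Direct left recursion occurs when N → N α for some non-terminal N (the right-hand side begins with the left-hand side itself).

D → D D ): LEFT RECURSIVE (starts with D)
D → D a D: LEFT RECURSIVE (starts with D)
D → g: starts with g
D → ): starts with ')'

The grammar has direct left recursion on: D.

Answer: Yes, D is left-recursive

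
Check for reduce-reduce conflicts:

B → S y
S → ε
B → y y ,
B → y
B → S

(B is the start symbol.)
No reduce-reduce conflicts

A reduce-reduce conflict occurs when an LR(0) state has two complete items [A → α .] and [B → β .] — both call for a reduction, and with no lookahead the parser cannot choose between them.

Augment with B' → B and build the canonical LR(0) collection (I0 = CLOSURE({[B' → . B]}), then GOTO on every symbol after a dot until no new states appear). It has 7 states:
  I0: { [B → . S y], [B → . S], [B → . y y ,], [B → . y], [B' → . B], [S → .] }  — shift, reduce
  I1: { [B' → B .] }  — accept
  I2: { [B → S . y], [B → S .] }  — shift, reduce
  I3: { [B → y . y ,], [B → y .] }  — shift, reduce
  I4: { [B → y y . ,] }  — shift
  I5: { [B → y y , .] }  — reduce
  I6: { [B → S y .] }  — reduce

No state contains more than one complete item.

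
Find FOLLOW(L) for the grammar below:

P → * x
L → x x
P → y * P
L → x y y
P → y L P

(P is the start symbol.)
To compute FOLLOW(L), find every occurrence of L on a right-hand side N → α L β: add FIRST(β) \ {ε}, and if β is empty or nullable also add FOLLOW(N). Iterate to a fixed point.

In P → y L P: L is followed by P, add FIRST(P) \ {ε} = { '*', 'y' }

Taking the union: FOLLOW(L) = { '*', 'y' }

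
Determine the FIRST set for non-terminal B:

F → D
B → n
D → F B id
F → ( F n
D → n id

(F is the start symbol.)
{ 'n' }

To compute FIRST(B), examine every production with B on the left-hand side, reading each right-hand side left to right until a non-nullable symbol is reached.

From B → n:
  - n is a terminal: add 'n' and stop

Collecting: FIRST(B) = { 'n' }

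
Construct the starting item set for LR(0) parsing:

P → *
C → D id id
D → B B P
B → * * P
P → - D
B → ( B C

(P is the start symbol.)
{ [P → . *], [P → . - D], [P' → . P] }

First, augment the grammar with P' → P
I₀ = CLOSURE({ [P' → . P] }):
  [P' → . P] has the dot before P: add [P → . *], [P → . - D]
No further items can be added.

I₀ = { [P → . *], [P → . - D], [P' → . P] }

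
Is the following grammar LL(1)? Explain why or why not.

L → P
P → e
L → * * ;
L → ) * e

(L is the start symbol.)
Yes, the grammar is LL(1).

A grammar is LL(1) if for each non-terminal N with multiple productions, the predict sets of those productions are pairwise disjoint, where PREDICT(N → α) = (FIRST(α) \ {ε}) ∪ (FOLLOW(N) if α ⇒* ε).

Relevant sets:
  FIRST(P) = { 'e' }

For L:
  PREDICT(L → P) = { 'e' }
  PREDICT(L → '*' '*' ';') = { '*' }
  PREDICT(L → ')' '*' e) = { ')' }
P has a single production, so nothing to check there.

All predict sets are disjoint. The grammar IS LL(1).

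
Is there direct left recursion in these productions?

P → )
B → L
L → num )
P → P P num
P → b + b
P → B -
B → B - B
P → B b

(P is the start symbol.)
Direct left recursion occurs when N → N α for some non-terminal N (the right-hand side begins with the left-hand side itself).

P → ): starts with ')'
B → L: starts with L
L → num ): starts with num
P → P P num: LEFT RECURSIVE (starts with P)
P → b + b: starts with b
P → B -: starts with B
B → B - B: LEFT RECURSIVE (starts with B)
P → B b: starts with B

The grammar has direct left recursion on: P, B.

Answer: Yes, P, B are left-recursive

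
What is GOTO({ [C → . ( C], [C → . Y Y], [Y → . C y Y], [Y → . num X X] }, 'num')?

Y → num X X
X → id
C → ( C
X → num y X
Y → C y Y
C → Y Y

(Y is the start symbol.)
{ [X → . id], [X → . num y X], [Y → num . X X] }

GOTO(I, 'num') = CLOSURE({ [A → αX.β] : [A → α.Xβ] ∈ I, X = 'num' })

Items with dot before 'num', with the dot advanced:
  [Y → . num X X] → [Y → num . X X]
Closure of the advanced items:
  [Y → num . X X] has the dot before X: add [X → . id], [X → . num y X]

GOTO = { [X → . id], [X → . num y X], [Y → num . X X] }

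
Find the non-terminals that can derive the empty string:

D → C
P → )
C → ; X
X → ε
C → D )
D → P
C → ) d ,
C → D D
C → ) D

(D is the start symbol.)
A non-terminal is nullable if it can derive ε (the empty string): either it has an ε-production, or it has a production whose right-hand side consists entirely of nullable non-terminals.

ε-productions: X → ε
So X is immediately nullable.
No further non-terminal can be added: every production for the remaining non-terminals contains a terminal or a non-nullable non-terminal.
Nullable = { 'X' }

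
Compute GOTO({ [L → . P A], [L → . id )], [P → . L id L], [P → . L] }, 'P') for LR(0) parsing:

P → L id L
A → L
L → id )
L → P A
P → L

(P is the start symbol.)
{ [A → . L], [L → . P A], [L → . id )], [L → P . A], [P → . L id L], [P → . L] }

GOTO(I, 'P') = CLOSURE({ [A → αX.β] : [A → α.Xβ] ∈ I, X = 'P' })

Items with dot before 'P', with the dot advanced:
  [L → . P A] → [L → P . A]
Closure of the advanced items:
  [L → P . A] has the dot before A: add [A → . L]
  [A → . L] has the dot before L: add [L → . id )], [L → . P A]
  [L → . P A] has the dot before P: add [P → . L id L], [P → . L]

GOTO = { [A → . L], [L → . P A], [L → . id )], [L → P . A], [P → . L id L], [P → . L] }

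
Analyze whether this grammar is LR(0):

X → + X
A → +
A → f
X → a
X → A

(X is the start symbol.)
No. Shift-reduce conflict between [A → + .] and [A → . +]

Augment with X' → X and build the canonical LR(0) collection (I0 = CLOSURE({[X' → . X]}), then GOTO on every symbol after a dot until no new states appear). It has 7 states:
  I0: { [A → . +], [A → . f], [X → . + X], [X → . A], [X → . a], [X' → . X] }  — shift
  I1: { [A → + .], [A → . +], [A → . f], [X → + . X], [X → . + X], [X → . A], [X → . a] }  — shift, reduce
  I2: { [X → A .] }  — reduce
  I3: { [X' → X .] }  — accept
  I4: { [X → a .] }  — reduce
  I5: { [A → f .] }  — reduce
  I6: { [X → + X .] }  — reduce

Conflict in state I1:
  Shift-reduce conflict between [A → + .] and [A → . +]
So the grammar is NOT LR(0).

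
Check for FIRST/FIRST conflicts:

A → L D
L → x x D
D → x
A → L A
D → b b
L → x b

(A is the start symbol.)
Yes. A → L D / A → L A on { 'x' }; L → x x D / L → x b on { 'x' }

FIRST sets of the non-terminals at (or reachable through a nullable prefix from) the front of some alternative:
  FIRST(L) = { 'x' }

Productions for A:
  A → L D: FIRST = { 'x' }
  A → L A: FIRST = { 'x' }
Productions for L:
  L → x x D: FIRST = { 'x' }
  L → x b: FIRST = { 'x' }
Productions for D:
  D → x: FIRST = { 'x' }
  D → b b: FIRST = { 'b' }

Conflict for A: A → L D and A → L A
  Overlap: { 'x' }
Conflict for L: L → x x D and L → x b
  Overlap: { 'x' }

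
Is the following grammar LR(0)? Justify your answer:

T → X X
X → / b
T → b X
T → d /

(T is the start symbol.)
A grammar is LR(0) if no state in the canonical LR(0) collection has:
  - both a shift item (dot before a terminal) and a complete item (shift-reduce conflict), or
  - two or more complete items (reduce-reduce conflict; the accept item [T' → T .] counts as a complete item here).

Augment with T' → T and build the canonical LR(0) collection (I0 = CLOSURE({[T' → . T]}), then GOTO on every symbol after a dot until no new states appear). It has 10 states:
  I0: { [T → . X X], [T → . b X], [T → . d /], [T' → . T], [X → . / b] }  — shift
  I1: { [X → / . b] }  — shift
  I2: { [T' → T .] }  — accept
  I3: { [T → X . X], [X → . / b] }  — shift
  I4: { [T → b . X], [X → . / b] }  — shift
  I5: { [T → d . /] }  — shift
  I6: { [T → d / .] }  — reduce
  I7: { [T → b X .] }  — reduce
  I8: { [T → X X .] }  — reduce
  I9: { [X → / b .] }  — reduce

Every state is either a pure shift/goto state or contains exactly one complete item and nothing to shift — no conflicts. The grammar is LR(0).

Answer: Yes, the grammar is LR(0)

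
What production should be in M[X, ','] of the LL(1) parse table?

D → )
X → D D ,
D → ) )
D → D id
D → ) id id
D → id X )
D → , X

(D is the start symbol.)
X → D D ,

To find M[X, ','], we find productions for X where ',' is in the predict set (PREDICT(N → α) = (FIRST(α) \ {ε}) ∪ (FOLLOW(N) if α ⇒* ε)).

Relevant sets:
  FIRST(D) = { ')', ',', 'id' }

X → D D ,: PREDICT = { ')', ',', 'id' }
  ',' is in predict set, so this production goes in M[X, ',']

M[X, ','] = X → D D ,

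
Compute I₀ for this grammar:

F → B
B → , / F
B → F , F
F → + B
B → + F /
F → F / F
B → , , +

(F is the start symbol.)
{ [B → . + F /], [B → . , , +], [B → . , / F], [B → . F , F], [F → . + B], [F → . B], [F → . F / F], [F' → . F] }

First, augment the grammar with F' → F
I₀ = CLOSURE({ [F' → . F] }):
  [F' → . F] has the dot before F: add [F → . B], [F → . + B], [F → . F / F]
  [F → . B] has the dot before B: add [B → . , / F], [B → . F , F], [B → . + F /], [B → . , , +]
No further items can be added.

I₀ = { [B → . + F /], [B → . , , +], [B → . , / F], [B → . F , F], [F → . + B], [F → . B], [F → . F / F], [F' → . F] }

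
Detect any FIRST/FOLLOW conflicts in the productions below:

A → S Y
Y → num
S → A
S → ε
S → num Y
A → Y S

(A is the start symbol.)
A FIRST/FOLLOW conflict occurs when a non-terminal N has a nullable alternative N → β (β ⇒* ε) and another alternative N → α with FIRST(α) ∩ FOLLOW(N) ≠ ∅: on such a lookahead the parser cannot decide between expanding α and letting N vanish via β.

Nullable non-terminals: S.
FIRST sets used below: FIRST(A) = { 'num' }

S: nullable alternative(s) S → ε; FOLLOW(S) = { $, 'num' }
  S → A: FIRST \ {ε} = { 'num' } — overlaps FOLLOW(S) on { 'num' }: CONFLICT
  S → ε: FIRST \ {ε} = { } — this is the only nullable alternative, skip
  S → num Y: FIRST \ {ε} = { 'num' } — overlaps FOLLOW(S) on { 'num' }: CONFLICT

A, Y have no nullable alternative, so no FIRST/FOLLOW check is needed there.

So the grammar has 2 FIRST/FOLLOW conflicts (marked CONFLICT above).

Answer: Yes. S → A with FOLLOW(S) on { 'num' }; S → num Y with FOLLOW(S) on { 'num' }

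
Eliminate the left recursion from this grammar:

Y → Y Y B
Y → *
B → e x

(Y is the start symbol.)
Y is directly left-recursive. The standard transformation for
  A → A α₁ | ... | A α_m | β₁ | ... | β_n
is
  A  → β₁ A' | ... | β_n A'
  A' → α₁ A' | ... | α_m A' | ε

Y → * becomes Y → * Y'
Y → Y Y B becomes Y' → Y B Y'
Add Y' → ε

Productions for other non-terminals are unchanged:
  B → e x

Resulting grammar:
Y → * Y'
Y' → Y B Y'
Y' → ε
B → e x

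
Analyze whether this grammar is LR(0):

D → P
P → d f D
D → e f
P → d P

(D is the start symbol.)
Augment with D' → D and build the canonical LR(0) collection (I0 = CLOSURE({[D' → . D]}), then GOTO on every symbol after a dot until no new states appear). It has 9 states:
  I0: { [D → . P], [D → . e f], [D' → . D], [P → . d P], [P → . d f D] }  — shift
  I1: { [D' → D .] }  — accept
  I2: { [D → P .] }  — reduce
  I3: { [P → . d P], [P → . d f D], [P → d . P], [P → d . f D] }  — shift
  I4: { [D → e . f] }  — shift
  I5: { [D → e f .] }  — reduce
  I6: { [P → d P .] }  — reduce
  I7: { [D → . P], [D → . e f], [P → . d P], [P → . d f D], [P → d f . D] }  — shift
  I8: { [P → d f D .] }  — reduce

Every state is either a pure shift/goto state or contains exactly one complete item and nothing to shift — no conflicts. The grammar is LR(0).

Answer: Yes, the grammar is LR(0)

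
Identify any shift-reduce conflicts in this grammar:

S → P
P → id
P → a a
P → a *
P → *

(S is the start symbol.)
A shift-reduce conflict occurs when an LR(0) state has both:
  - a complete (reduce) item [A → α .] (dot at the end), and
  - a shift item [B → β . c γ] (dot before a terminal).

Augment with S' → S and build the canonical LR(0) collection (I0 = CLOSURE({[S' → . S]}), then GOTO on every symbol after a dot until no new states appear). It has 8 states:
  I0: { [P → . *], [P → . a *], [P → . a a], [P → . id], [S → . P], [S' → . S] }  — shift
  I1: { [P → * .] }  — reduce
  I2: { [S → P .] }  — reduce
  I3: { [S' → S .] }  — accept
  I4: { [P → a . *], [P → a . a] }  — shift
  I5: { [P → id .] }  — reduce
  I6: { [P → a * .] }  — reduce
  I7: { [P → a a .] }  — reduce

No state contains both a complete item and a shift item.

Answer: No shift-reduce conflicts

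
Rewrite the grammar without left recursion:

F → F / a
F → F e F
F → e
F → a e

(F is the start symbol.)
F is directly left-recursive. The standard transformation for
  A → A α₁ | ... | A α_m | β₁ | ... | β_n
is
  A  → β₁ A' | ... | β_n A'
  A' → α₁ A' | ... | α_m A' | ε

F → e becomes F → e F'
F → a e becomes F → a e F'
F → F / a becomes F' → / a F'
F → F e F becomes F' → e F F'
Add F' → ε

Resulting grammar:
F → e F'
F → a e F'
F' → / a F'
F' → e F F'
F' → ε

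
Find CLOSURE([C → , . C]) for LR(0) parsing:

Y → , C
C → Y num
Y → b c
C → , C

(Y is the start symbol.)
{ [C → , . C], [C → . , C], [C → . Y num], [Y → . , C], [Y → . b c] }

To compute CLOSURE, for each item [A → α.Bβ] where B is a non-terminal, add [B → .γ] for all productions B → γ; repeat for the newly added items until nothing changes.

Start with: [C → , . C]
  [C → , . C] has the dot before C: add [C → . Y num], [C → . , C]
  [C → . Y num] has the dot before Y: add [Y → . , C], [Y → . b c]
No further items can be added.

CLOSURE = { [C → , . C], [C → . , C], [C → . Y num], [Y → . , C], [Y → . b c] }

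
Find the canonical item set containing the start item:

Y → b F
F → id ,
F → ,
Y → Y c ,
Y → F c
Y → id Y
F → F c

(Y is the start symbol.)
First, augment the grammar with Y' → Y
I₀ = CLOSURE({ [Y' → . Y] }):
  [Y' → . Y] has the dot before Y: add [Y → . b F], [Y → . Y c ,], [Y → . F c], [Y → . id Y]
  [Y → . F c] has the dot before F: add [F → . id ,], [F → . ,], [F → . F c]
No further items can be added.

I₀ = { [F → . ,], [F → . F c], [F → . id ,], [Y → . F c], [Y → . Y c ,], [Y → . b F], [Y → . id Y], [Y' → . Y] }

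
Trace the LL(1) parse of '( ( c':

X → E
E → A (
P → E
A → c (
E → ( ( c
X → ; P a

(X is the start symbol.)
Stack is shown with the top on the left.

Stack    Input    Action
------------------------
X $      ( ( c $  output X → E
E $      ( ( c $  output E → ( ( c
( ( c $  ( ( c $  match '('
( c $    ( c $    match '('
c $      c $      match 'c'
$        $        accept

The string is accepted.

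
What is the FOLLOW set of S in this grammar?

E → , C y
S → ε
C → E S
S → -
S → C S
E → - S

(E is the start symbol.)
To compute FOLLOW(S), find every occurrence of S on a right-hand side N → α S β: add FIRST(β) \ {ε}, and if β is empty or nullable also add FOLLOW(N). Iterate to a fixed point.

In C → E S: S is at the end, add FOLLOW(C)
In S → C S: S is at the end; this adds FOLLOW(S) to itself — nothing new
In E → - S: S is at the end, add FOLLOW(E)

The FOLLOW sets referred to above (computed the same way, to a fixed point):
  FOLLOW(C) = { $, ',', '-', 'y' }
  FOLLOW(E) = { $, ',', '-', 'y' }

Taking the union: FOLLOW(S) = { $, ',', '-', 'y' }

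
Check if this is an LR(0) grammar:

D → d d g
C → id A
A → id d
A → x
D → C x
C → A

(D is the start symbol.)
Yes, the grammar is LR(0)

A grammar is LR(0) if no state in the canonical LR(0) collection has:
  - both a shift item (dot before a terminal) and a complete item (shift-reduce conflict), or
  - two or more complete items (reduce-reduce conflict; the accept item [D' → D .] counts as a complete item here).

Augment with D' → D and build the canonical LR(0) collection (I0 = CLOSURE({[D' → . D]}), then GOTO on every symbol after a dot until no new states appear). It has 13 states:
  I0: { [A → . id d], [A → . x], [C → . A], [C → . id A], [D → . C x], [D → . d d g], [D' → . D] }  — shift
  I1: { [C → A .] }  — reduce
  I2: { [D → C . x] }  — shift
  I3: { [D' → D .] }  — accept
  I4: { [D → d . d g] }  — shift
  I5: { [A → . id d], [A → . x], [A → id . d], [C → id . A] }  — shift
  I6: { [A → x .] }  — reduce
  I7: { [C → id A .] }  — reduce
  I8: { [A → id d .] }  — reduce
  I9: { [A → id . d] }  — shift
  I10: { [D → d d . g] }  — shift
  I11: { [D → d d g .] }  — reduce
  I12: { [D → C x .] }  — reduce

Every state is either a pure shift/goto state or contains exactly one complete item and nothing to shift — no conflicts. The grammar is LR(0).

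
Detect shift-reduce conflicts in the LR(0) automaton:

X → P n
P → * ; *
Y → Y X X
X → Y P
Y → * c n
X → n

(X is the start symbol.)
Yes — I6: [X → Y P .] vs [X → P . n]

Augment with X' → X and build the canonical LR(0) collection (I0 = CLOSURE({[X' → . X]}), then GOTO on every symbol after a dot until no new states appear). It has 14 states:
  I0: { [P → . * ; *], [X → . P n], [X → . Y P], [X → . n], [X' → . X], [Y → . * c n], [Y → . Y X X] }  — shift
  I1: { [P → * . ; *], [Y → * . c n] }  — shift
  I2: { [X → P . n] }  — shift
  I3: { [X' → X .] }  — accept
  I4: { [P → . * ; *], [X → . P n], [X → . Y P], [X → . n], [X → Y . P], [Y → . * c n], [Y → . Y X X], [Y → Y . X X] }  — shift
  I5: { [X → n .] }  — reduce
  I6: { [X → P . n], [X → Y P .] }  — shift, reduce
  I7: { [P → . * ; *], [X → . P n], [X → . Y P], [X → . n], [Y → . * c n], [Y → . Y X X], [Y → Y X . X] }  — shift
  I8: { [Y → Y X X .] }  — reduce
  I9: { [X → P n .] }  — reduce
  I10: { [P → * ; . *] }  — shift
  I11: { [Y → * c . n] }  — shift
  I12: { [Y → * c n .] }  — reduce
  I13: { [P → * ; * .] }  — reduce

I6 contains reduce item [X → Y P .] and shift item [X → P . n] — shift-reduce conflict.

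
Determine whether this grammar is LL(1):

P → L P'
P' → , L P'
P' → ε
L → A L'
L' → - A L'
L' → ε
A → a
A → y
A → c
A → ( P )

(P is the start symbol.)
Yes, the grammar is LL(1).

A grammar is LL(1) if for each non-terminal N with multiple productions, the predict sets of those productions are pairwise disjoint, where PREDICT(N → α) = (FIRST(α) \ {ε}) ∪ (FOLLOW(N) if α ⇒* ε).

Relevant sets:
  FOLLOW(P') = { $, ')' }
  FOLLOW(L') = { $, ')', ',' }

For P':
  PREDICT(P' → ',' L P') = { ',' }
  PREDICT(P' → ε) = { $, ')' }
For L':
  PREDICT(L' → '-' A L') = { '-' }
  PREDICT(L' → ε) = { $, ')', ',' }
For A:
  PREDICT(A → a) = { 'a' }
  PREDICT(A → y) = { 'y' }
  PREDICT(A → c) = { 'c' }
  PREDICT(A → '(' P ')') = { '(' }
P, L have a single production, so nothing to check there.

All predict sets are disjoint. The grammar IS LL(1).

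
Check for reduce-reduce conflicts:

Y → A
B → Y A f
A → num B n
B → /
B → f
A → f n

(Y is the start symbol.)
Augment with Y' → Y and build the canonical LR(0) collection (I0 = CLOSURE({[Y' → . Y]}), then GOTO on every symbol after a dot until no new states appear). It has 13 states:
  I0: { [A → . f n], [A → . num B n], [Y → . A], [Y' → . Y] }  — shift
  I1: { [Y → A .] }  — reduce
  I2: { [Y' → Y .] }  — accept
  I3: { [A → f . n] }  — shift
  I4: { [A → . f n], [A → . num B n], [A → num . B n], [B → . /], [B → . Y A f], [B → . f], [Y → . A] }  — shift
  I5: { [B → / .] }  — reduce
  I6: { [A → num B . n] }  — shift
  I7: { [A → . f n], [A → . num B n], [B → Y . A f] }  — shift
  I8: { [A → f . n], [B → f .] }  — shift, reduce
  I9: { [A → f n .] }  — reduce
  I10: { [B → Y A . f] }  — shift
  I11: { [B → Y A f .] }  — reduce
  I12: { [A → num B n .] }  — reduce

No state contains more than one complete item.

Answer: No reduce-reduce conflicts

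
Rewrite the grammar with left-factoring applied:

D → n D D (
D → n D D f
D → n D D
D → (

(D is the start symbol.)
D → n D D D'
D' → (
D' → f
D' → ε
D → (

Left-factoring transforms A → αβ₁ | αβ₂ into A → αA' and A' → β₁ | β₂
(α is the longest common prefix among the alternatives). Repeat until
no nonterminal has two alternatives with a common prefix.

Round 1: D has alternatives sharing prefix 'n D D'. Introduce D': D → n D D D'
  Add: D' → (
  Add: D' → f
  Add: D' → ε

No remaining common prefixes — done.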